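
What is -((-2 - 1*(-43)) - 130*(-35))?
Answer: -4591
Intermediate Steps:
-((-2 - 1*(-43)) - 130*(-35)) = -((-2 + 43) + 4550) = -(41 + 4550) = -1*4591 = -4591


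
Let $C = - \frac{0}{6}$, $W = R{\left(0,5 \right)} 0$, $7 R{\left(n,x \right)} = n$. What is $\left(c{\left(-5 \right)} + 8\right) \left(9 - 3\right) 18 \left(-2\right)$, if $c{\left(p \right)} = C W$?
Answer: $-1728$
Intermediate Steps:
$R{\left(n,x \right)} = \frac{n}{7}$
$W = 0$ ($W = \frac{1}{7} \cdot 0 \cdot 0 = 0 \cdot 0 = 0$)
$C = 0$ ($C = - \frac{0}{6} = \left(-1\right) 0 = 0$)
$c{\left(p \right)} = 0$ ($c{\left(p \right)} = 0 \cdot 0 = 0$)
$\left(c{\left(-5 \right)} + 8\right) \left(9 - 3\right) 18 \left(-2\right) = \left(0 + 8\right) \left(9 - 3\right) 18 \left(-2\right) = 8 \cdot 6 \cdot 18 \left(-2\right) = 48 \cdot 18 \left(-2\right) = 864 \left(-2\right) = -1728$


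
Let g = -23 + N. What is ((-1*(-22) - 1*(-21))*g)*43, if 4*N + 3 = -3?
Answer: -90601/2 ≈ -45301.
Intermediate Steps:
N = -3/2 (N = -3/4 + (1/4)*(-3) = -3/4 - 3/4 = -3/2 ≈ -1.5000)
g = -49/2 (g = -23 - 3/2 = -49/2 ≈ -24.500)
((-1*(-22) - 1*(-21))*g)*43 = ((-1*(-22) - 1*(-21))*(-49/2))*43 = ((22 + 21)*(-49/2))*43 = (43*(-49/2))*43 = -2107/2*43 = -90601/2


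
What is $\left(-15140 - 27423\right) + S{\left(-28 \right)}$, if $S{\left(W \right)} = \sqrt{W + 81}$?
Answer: $-42563 + \sqrt{53} \approx -42556.0$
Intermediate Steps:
$S{\left(W \right)} = \sqrt{81 + W}$
$\left(-15140 - 27423\right) + S{\left(-28 \right)} = \left(-15140 - 27423\right) + \sqrt{81 - 28} = -42563 + \sqrt{53}$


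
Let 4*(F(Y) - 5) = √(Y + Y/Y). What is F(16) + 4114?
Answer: 4119 + √17/4 ≈ 4120.0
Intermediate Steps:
F(Y) = 5 + √(1 + Y)/4 (F(Y) = 5 + √(Y + Y/Y)/4 = 5 + √(Y + 1)/4 = 5 + √(1 + Y)/4)
F(16) + 4114 = (5 + √(1 + 16)/4) + 4114 = (5 + √17/4) + 4114 = 4119 + √17/4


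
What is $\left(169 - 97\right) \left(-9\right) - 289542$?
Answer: $-290190$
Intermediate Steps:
$\left(169 - 97\right) \left(-9\right) - 289542 = 72 \left(-9\right) - 289542 = -648 - 289542 = -290190$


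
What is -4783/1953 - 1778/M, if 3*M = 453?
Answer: -4194667/294903 ≈ -14.224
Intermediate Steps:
M = 151 (M = (⅓)*453 = 151)
-4783/1953 - 1778/M = -4783/1953 - 1778/151 = -4194667/294903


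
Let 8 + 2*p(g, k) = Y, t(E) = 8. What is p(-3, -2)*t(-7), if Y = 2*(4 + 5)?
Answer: 40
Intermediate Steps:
Y = 18 (Y = 2*9 = 18)
p(g, k) = 5 (p(g, k) = -4 + (½)*18 = -4 + 9 = 5)
p(-3, -2)*t(-7) = 5*8 = 40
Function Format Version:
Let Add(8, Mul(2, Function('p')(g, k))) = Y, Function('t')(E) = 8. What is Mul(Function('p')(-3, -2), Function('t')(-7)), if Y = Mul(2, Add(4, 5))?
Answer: 40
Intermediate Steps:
Y = 18 (Y = Mul(2, 9) = 18)
Function('p')(g, k) = 5 (Function('p')(g, k) = Add(-4, Mul(Rational(1, 2), 18)) = Add(-4, 9) = 5)
Mul(Function('p')(-3, -2), Function('t')(-7)) = Mul(5, 8) = 40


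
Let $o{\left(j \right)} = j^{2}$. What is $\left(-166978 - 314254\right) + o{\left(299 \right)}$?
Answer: $-391831$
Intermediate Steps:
$\left(-166978 - 314254\right) + o{\left(299 \right)} = \left(-166978 - 314254\right) + 299^{2} = -481232 + 89401 = -391831$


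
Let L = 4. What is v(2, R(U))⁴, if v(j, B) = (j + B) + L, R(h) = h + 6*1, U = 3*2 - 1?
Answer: 83521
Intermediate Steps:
U = 5 (U = 6 - 1 = 5)
R(h) = 6 + h (R(h) = h + 6 = 6 + h)
v(j, B) = 4 + B + j (v(j, B) = (j + B) + 4 = (B + j) + 4 = 4 + B + j)
v(2, R(U))⁴ = (4 + (6 + 5) + 2)⁴ = (4 + 11 + 2)⁴ = 17⁴ = 83521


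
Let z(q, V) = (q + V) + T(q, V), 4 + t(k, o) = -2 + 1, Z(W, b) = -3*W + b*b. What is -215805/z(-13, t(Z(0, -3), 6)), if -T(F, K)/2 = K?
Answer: 215805/8 ≈ 26976.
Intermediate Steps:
T(F, K) = -2*K
Z(W, b) = b² - 3*W (Z(W, b) = -3*W + b² = b² - 3*W)
t(k, o) = -5 (t(k, o) = -4 + (-2 + 1) = -4 - 1 = -5)
z(q, V) = q - V (z(q, V) = (q + V) - 2*V = (V + q) - 2*V = q - V)
-215805/z(-13, t(Z(0, -3), 6)) = -215805/(-13 - 1*(-5)) = -215805/(-13 + 5) = -215805/(-8) = -215805*(-⅛) = 215805/8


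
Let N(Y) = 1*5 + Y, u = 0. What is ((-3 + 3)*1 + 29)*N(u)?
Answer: 145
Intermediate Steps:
N(Y) = 5 + Y
((-3 + 3)*1 + 29)*N(u) = ((-3 + 3)*1 + 29)*(5 + 0) = (0*1 + 29)*5 = (0 + 29)*5 = 29*5 = 145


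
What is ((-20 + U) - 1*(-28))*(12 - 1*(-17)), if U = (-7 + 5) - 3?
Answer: 87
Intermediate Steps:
U = -5 (U = -2 - 3 = -5)
((-20 + U) - 1*(-28))*(12 - 1*(-17)) = ((-20 - 5) - 1*(-28))*(12 - 1*(-17)) = (-25 + 28)*(12 + 17) = 3*29 = 87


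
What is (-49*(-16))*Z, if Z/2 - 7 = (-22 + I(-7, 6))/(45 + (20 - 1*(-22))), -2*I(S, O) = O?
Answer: 915712/87 ≈ 10525.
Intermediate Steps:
I(S, O) = -O/2
Z = 1168/87 (Z = 14 + 2*((-22 - ½*6)/(45 + (20 - 1*(-22)))) = 14 + 2*((-22 - 3)/(45 + (20 + 22))) = 14 + 2*(-25/(45 + 42)) = 14 + 2*(-25/87) = 14 - 50/87 = 1168/87 ≈ 13.425)
(-49*(-16))*Z = -49*(-16)*(1168/87) = 784*(1168/87) = 915712/87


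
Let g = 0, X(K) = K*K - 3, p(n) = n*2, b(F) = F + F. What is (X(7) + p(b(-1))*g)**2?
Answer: 2116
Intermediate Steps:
b(F) = 2*F
p(n) = 2*n
X(K) = -3 + K**2 (X(K) = K**2 - 3 = -3 + K**2)
(X(7) + p(b(-1))*g)**2 = ((-3 + 7**2) + (2*(2*(-1)))*0)**2 = ((-3 + 49) + (2*(-2))*0)**2 = (46 - 4*0)**2 = (46 + 0)**2 = 46**2 = 2116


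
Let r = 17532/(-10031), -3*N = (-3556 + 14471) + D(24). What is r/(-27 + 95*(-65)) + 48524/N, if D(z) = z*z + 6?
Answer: -4528080919230/357627188107 ≈ -12.661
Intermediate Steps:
D(z) = 6 + z**2 (D(z) = z**2 + 6 = 6 + z**2)
N = -11497/3 (N = -((-3556 + 14471) + (6 + 24**2))/3 = -(10915 + (6 + 576))/3 = -(10915 + 582)/3 = -1/3*11497 = -11497/3 ≈ -3832.3)
r = -17532/10031 (r = 17532*(-1/10031) = -17532/10031 ≈ -1.7478)
r/(-27 + 95*(-65)) + 48524/N = -17532/(10031*(-27 + 95*(-65))) + 48524/(-11497/3) = -17532/(10031*(-27 - 6175)) + 48524*(-3/11497) = -17532/10031/(-6202) - 145572/11497 = -17532/10031*(-1/6202) - 145572/11497 = 8766/31106131 - 145572/11497 = -4528080919230/357627188107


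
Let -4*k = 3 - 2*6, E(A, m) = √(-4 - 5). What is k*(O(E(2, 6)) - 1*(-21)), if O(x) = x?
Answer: 189/4 + 27*I/4 ≈ 47.25 + 6.75*I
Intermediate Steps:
E(A, m) = 3*I (E(A, m) = √(-9) = 3*I)
k = 9/4 (k = -(3 - 2*6)/4 = -(3 - 12)/4 = -¼*(-9) = 9/4 ≈ 2.2500)
k*(O(E(2, 6)) - 1*(-21)) = 9*(3*I - 1*(-21))/4 = 9*(3*I + 21)/4 = 9*(21 + 3*I)/4 = 189/4 + 27*I/4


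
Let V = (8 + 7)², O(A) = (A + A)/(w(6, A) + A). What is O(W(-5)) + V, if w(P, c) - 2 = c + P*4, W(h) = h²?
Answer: 8575/38 ≈ 225.66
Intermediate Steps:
w(P, c) = 2 + c + 4*P (w(P, c) = 2 + (c + P*4) = 2 + (c + 4*P) = 2 + c + 4*P)
O(A) = 2*A/(26 + 2*A) (O(A) = (A + A)/((2 + A + 4*6) + A) = (2*A)/((2 + A + 24) + A) = (2*A)/((26 + A) + A) = (2*A)/(26 + 2*A) = 2*A/(26 + 2*A))
V = 225 (V = 15² = 225)
O(W(-5)) + V = (-5)²/(13 + (-5)²) + 225 = 25/(13 + 25) + 225 = 25/38 + 225 = 8575/38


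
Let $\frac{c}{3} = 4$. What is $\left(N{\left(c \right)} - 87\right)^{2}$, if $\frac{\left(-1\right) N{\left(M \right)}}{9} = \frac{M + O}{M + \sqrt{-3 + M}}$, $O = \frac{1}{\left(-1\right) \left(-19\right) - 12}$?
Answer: $\frac{435600}{49} \approx 8889.8$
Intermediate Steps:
$c = 12$ ($c = 3 \cdot 4 = 12$)
$O = \frac{1}{7}$ ($O = \frac{1}{19 - 12} = \frac{1}{7} \approx 0.14286$)
$N{\left(M \right)} = - \frac{9 \left(\frac{1}{7} + M\right)}{M + \sqrt{-3 + M}}$ ($N{\left(M \right)} = - 9 \frac{M + \frac{1}{7}}{M + \sqrt{-3 + M}} = - 9 \frac{\frac{1}{7} + M}{M + \sqrt{-3 + M}} = - \frac{9 \left(\frac{1}{7} + M\right)}{M + \sqrt{-3 + M}}$)
$\left(N{\left(c \right)} - 87\right)^{2} = \left(\frac{- \frac{9}{7} - 108}{12 + \sqrt{-3 + 12}} - 87\right)^{2} = \left(\frac{- \frac{9}{7} - 108}{12 + \sqrt{9}} - 87\right)^{2} = \left(\frac{1}{12 + 3} \left(- \frac{765}{7}\right) - 87\right)^{2} = \left(\frac{1}{15} \left(- \frac{765}{7}\right) - 87\right)^{2} = \left(- \frac{51}{7} - 87\right)^{2} = \left(- \frac{660}{7}\right)^{2} = \frac{435600}{49}$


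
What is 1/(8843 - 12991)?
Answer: -1/4148 ≈ -0.00024108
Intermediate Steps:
1/(8843 - 12991) = 1/(-4148) = -1/4148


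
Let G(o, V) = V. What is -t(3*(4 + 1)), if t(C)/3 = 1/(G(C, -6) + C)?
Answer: -⅓ ≈ -0.33333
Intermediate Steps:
t(C) = 3/(-6 + C)
-t(3*(4 + 1)) = -3/(-6 + 3*(4 + 1)) = -3/(-6 + 3*5) = -3/(-6 + 15) = -3/9 = -1*⅓ = -⅓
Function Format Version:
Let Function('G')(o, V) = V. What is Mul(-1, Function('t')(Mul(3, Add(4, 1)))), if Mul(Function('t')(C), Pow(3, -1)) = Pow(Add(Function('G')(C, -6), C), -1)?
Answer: Rational(-1, 3) ≈ -0.33333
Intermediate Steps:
Function('t')(C) = Mul(3, Pow(Add(-6, C), -1))
Mul(-1, Function('t')(Mul(3, Add(4, 1)))) = Mul(-1, Mul(3, Pow(Add(-6, Mul(3, Add(4, 1))), -1))) = Mul(-1, Mul(3, Pow(Add(-6, Mul(3, 5)), -1))) = Mul(-1, Mul(3, Pow(Add(-6, 15), -1))) = Mul(-1, Mul(3, Pow(9, -1))) = Mul(-1, Mul(3, Rational(1, 9))) = Mul(-1, Rational(1, 3)) = Rational(-1, 3)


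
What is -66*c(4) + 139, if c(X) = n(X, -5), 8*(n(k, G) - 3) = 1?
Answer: -269/4 ≈ -67.250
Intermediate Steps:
n(k, G) = 25/8 (n(k, G) = 3 + (1/8)*1 = 3 + 1/8 = 25/8)
c(X) = 25/8
-66*c(4) + 139 = -66*25/8 + 139 = -825/4 + 139 = -269/4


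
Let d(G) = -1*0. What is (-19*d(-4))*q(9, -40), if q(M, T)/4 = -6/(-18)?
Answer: 0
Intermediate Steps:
d(G) = 0
q(M, T) = 4/3 (q(M, T) = 4*(-6/(-18)) = 4*(-6*(-1/18)) = 4*(⅓) = 4/3)
(-19*d(-4))*q(9, -40) = -19*0*(4/3) = 0*(4/3) = 0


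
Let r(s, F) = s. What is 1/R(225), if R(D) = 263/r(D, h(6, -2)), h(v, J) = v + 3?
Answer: 225/263 ≈ 0.85551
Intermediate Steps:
h(v, J) = 3 + v
R(D) = 263/D
1/R(225) = 1/(263/225) = 225/263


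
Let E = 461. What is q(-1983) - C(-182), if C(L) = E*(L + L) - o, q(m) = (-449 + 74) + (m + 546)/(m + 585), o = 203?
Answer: 78116991/466 ≈ 1.6763e+5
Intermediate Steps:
q(m) = -375 + (546 + m)/(585 + m)
C(L) = -203 + 922*L (C(L) = 461*(L + L) - 1*203 = 461*(2*L) - 203 = 922*L - 203 = -203 + 922*L)
q(-1983) - C(-182) = (-218829 - 374*(-1983))/(585 - 1983) - (-203 + 922*(-182)) = (-218829 + 741642)/(-1398) - (-203 - 167804) = -1/1398*522813 - 1*(-168007) = -174271/466 + 168007 = 78116991/466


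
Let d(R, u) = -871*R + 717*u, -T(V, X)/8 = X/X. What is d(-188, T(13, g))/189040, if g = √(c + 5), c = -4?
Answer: 39503/47260 ≈ 0.83587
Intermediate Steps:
g = 1 (g = √(-4 + 5) = √1 = 1)
T(V, X) = -8 (T(V, X) = -8*X/X = -8*1 = -8)
d(-188, T(13, g))/189040 = (-871*(-188) + 717*(-8))/189040 = (163748 - 5736)*(1/189040) = 158012*(1/189040) = 39503/47260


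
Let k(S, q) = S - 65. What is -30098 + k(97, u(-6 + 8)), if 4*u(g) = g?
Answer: -30066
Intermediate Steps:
u(g) = g/4
k(S, q) = -65 + S
-30098 + k(97, u(-6 + 8)) = -30098 + (-65 + 97) = -30098 + 32 = -30066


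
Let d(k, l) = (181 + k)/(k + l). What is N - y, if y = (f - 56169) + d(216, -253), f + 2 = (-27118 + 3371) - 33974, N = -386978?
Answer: -10103785/37 ≈ -2.7308e+5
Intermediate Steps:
d(k, l) = (181 + k)/(k + l)
f = -57723 (f = -2 + ((-27118 + 3371) - 33974) = -2 + (-23747 - 33974) = -2 - 57721 = -57723)
y = -4214401/37 (y = (-57723 - 56169) + (181 + 216)/(216 - 253) = -113892 + 397/(-37) = -113892 - 1/37*397 = -113892 - 397/37 = -4214401/37 ≈ -1.1390e+5)
N - y = -386978 - 1*(-4214401/37) = -386978 + 4214401/37 = -10103785/37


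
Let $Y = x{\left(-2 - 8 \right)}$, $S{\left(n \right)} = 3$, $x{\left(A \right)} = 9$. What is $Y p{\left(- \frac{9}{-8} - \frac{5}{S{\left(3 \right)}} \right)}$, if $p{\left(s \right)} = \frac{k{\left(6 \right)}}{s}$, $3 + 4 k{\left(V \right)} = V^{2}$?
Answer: $- \frac{1782}{13} \approx -137.08$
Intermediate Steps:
$Y = 9$
$k{\left(V \right)} = - \frac{3}{4} + \frac{V^{2}}{4}$
$p{\left(s \right)} = \frac{33}{4 s}$ ($p{\left(s \right)} = \frac{- \frac{3}{4} + \frac{6^{2}}{4}}{s} = \frac{- \frac{3}{4} + \frac{1}{4} \cdot 36}{s} = \frac{- \frac{3}{4} + 9}{s} = \frac{33}{4 s}$)
$Y p{\left(- \frac{9}{-8} - \frac{5}{S{\left(3 \right)}} \right)} = 9 \frac{33}{4 \left(- \frac{9}{-8} - \frac{5}{3}\right)} = 9 \frac{33}{4 \left(\left(-9\right) \left(- \frac{1}{8}\right) - \frac{5}{3}\right)} = 9 \frac{33}{4 \left(\frac{9}{8} - \frac{5}{3}\right)} = 9 \frac{33}{4 \left(- \frac{13}{24}\right)} = 9 \cdot \frac{33}{4} \left(- \frac{24}{13}\right) = 9 \left(- \frac{198}{13}\right) = - \frac{1782}{13}$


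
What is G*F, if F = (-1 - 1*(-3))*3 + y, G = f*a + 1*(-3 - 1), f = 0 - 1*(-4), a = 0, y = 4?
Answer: -40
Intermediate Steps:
f = 4 (f = 0 + 4 = 4)
G = -4 (G = 4*0 + 1*(-3 - 1) = 0 + 1*(-4) = 0 - 4 = -4)
F = 10 (F = (-1 - 1*(-3))*3 + 4 = (-1 + 3)*3 + 4 = 2*3 + 4 = 6 + 4 = 10)
G*F = -4*10 = -40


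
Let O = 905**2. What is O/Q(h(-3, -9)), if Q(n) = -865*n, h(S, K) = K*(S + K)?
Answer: -163805/18684 ≈ -8.7671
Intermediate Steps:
h(S, K) = K*(K + S)
O = 819025
O/Q(h(-3, -9)) = 819025/((-(-7785)*(-9 - 3))) = 819025/((-(-7785)*(-12))) = 819025/((-865*108)) = 819025/(-93420) = 819025*(-1/93420) = -163805/18684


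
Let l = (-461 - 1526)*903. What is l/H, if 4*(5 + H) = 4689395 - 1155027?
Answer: -598087/294529 ≈ -2.0307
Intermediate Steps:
H = 883587 (H = -5 + (4689395 - 1155027)/4 = -5 + (1/4)*3534368 = -5 + 883592 = 883587)
l = -1794261 (l = -1987*903 = -1794261)
l/H = -1794261/883587 = -1794261*1/883587 = -598087/294529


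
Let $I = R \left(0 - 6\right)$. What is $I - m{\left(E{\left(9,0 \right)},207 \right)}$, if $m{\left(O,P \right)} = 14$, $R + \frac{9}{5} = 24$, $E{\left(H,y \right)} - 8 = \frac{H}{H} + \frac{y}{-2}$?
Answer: $- \frac{736}{5} \approx -147.2$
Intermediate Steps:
$E{\left(H,y \right)} = 9 - \frac{y}{2}$ ($E{\left(H,y \right)} = 8 + \left(\frac{H}{H} + \frac{y}{-2}\right) = 8 + \left(1 + y \left(- \frac{1}{2}\right)\right) = 8 - \left(-1 + \frac{y}{2}\right) = 9 - \frac{y}{2}$)
$R = \frac{111}{5}$ ($R = - \frac{9}{5} + 24 = \frac{111}{5} \approx 22.2$)
$I = - \frac{666}{5}$ ($I = \frac{111 \left(0 - 6\right)}{5} = \frac{111}{5} \left(-6\right) = - \frac{666}{5} \approx -133.2$)
$I - m{\left(E{\left(9,0 \right)},207 \right)} = - \frac{666}{5} - 14 = - \frac{736}{5}$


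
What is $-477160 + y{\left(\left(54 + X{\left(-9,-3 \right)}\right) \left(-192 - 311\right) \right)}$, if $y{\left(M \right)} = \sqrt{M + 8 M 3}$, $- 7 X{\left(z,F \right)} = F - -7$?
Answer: $-477160 + \frac{5 i \sqrt{1316854}}{7} \approx -4.7716 \cdot 10^{5} + 819.67 i$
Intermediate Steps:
$X{\left(z,F \right)} = -1 - \frac{F}{7}$ ($X{\left(z,F \right)} = - \frac{F - -7}{7} = - \frac{F + 7}{7} = - \frac{7 + F}{7} = -1 - \frac{F}{7}$)
$y{\left(M \right)} = 5 \sqrt{M}$ ($y{\left(M \right)} = \sqrt{M + 24 M} = \sqrt{25 M} = 5 \sqrt{M}$)
$-477160 + y{\left(\left(54 + X{\left(-9,-3 \right)}\right) \left(-192 - 311\right) \right)} = -477160 + 5 \sqrt{\left(54 - \frac{4}{7}\right) \left(-192 - 311\right)} = -477160 + 5 \sqrt{\left(54 + \left(-1 + \frac{3}{7}\right)\right) \left(-503\right)} = -477160 + 5 \sqrt{\left(54 - \frac{4}{7}\right) \left(-503\right)} = -477160 + 5 \sqrt{\frac{374}{7} \left(-503\right)} = -477160 + 5 \sqrt{- \frac{188122}{7}} = -477160 + 5 \frac{i \sqrt{1316854}}{7} = -477160 + \frac{5 i \sqrt{1316854}}{7}$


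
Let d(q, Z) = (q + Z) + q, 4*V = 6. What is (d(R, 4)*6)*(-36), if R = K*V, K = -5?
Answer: 2376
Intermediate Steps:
V = 3/2 (V = (¼)*6 = 3/2 ≈ 1.5000)
R = -15/2 (R = -5*3/2 = -15/2 ≈ -7.5000)
d(q, Z) = Z + 2*q (d(q, Z) = (Z + q) + q = Z + 2*q)
(d(R, 4)*6)*(-36) = ((4 + 2*(-15/2))*6)*(-36) = ((4 - 15)*6)*(-36) = -11*6*(-36) = -66*(-36) = 2376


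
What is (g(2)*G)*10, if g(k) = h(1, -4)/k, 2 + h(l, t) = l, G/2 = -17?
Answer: 170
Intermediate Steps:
G = -34 (G = 2*(-17) = -34)
h(l, t) = -2 + l
g(k) = -1/k (g(k) = (-2 + 1)/k = -1/k)
(g(2)*G)*10 = (-1/2*(-34))*10 = (-1*½*(-34))*10 = -½*(-34)*10 = 17*10 = 170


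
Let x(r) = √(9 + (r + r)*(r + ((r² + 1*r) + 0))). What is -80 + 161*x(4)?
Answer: -80 + 161*√201 ≈ 2202.6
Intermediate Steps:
x(r) = √(9 + 2*r*(r² + 2*r)) (x(r) = √(9 + (2*r)*(r + ((r² + r) + 0))) = √(9 + (2*r)*(r + ((r + r²) + 0))) = √(9 + (2*r)*(r + (r + r²))) = √(9 + (2*r)*(r² + 2*r)) = √(9 + 2*r*(r² + 2*r)))
-80 + 161*x(4) = -80 + 161*√(9 + 2*4³ + 4*4²) = -80 + 161*√(9 + 2*64 + 4*16) = -80 + 161*√(9 + 128 + 64) = -80 + 161*√201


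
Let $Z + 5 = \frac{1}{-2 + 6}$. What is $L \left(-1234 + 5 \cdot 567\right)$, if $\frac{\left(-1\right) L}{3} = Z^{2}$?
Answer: $- \frac{1733883}{16} \approx -1.0837 \cdot 10^{5}$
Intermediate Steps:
$Z = - \frac{19}{4}$ ($Z = -5 + \frac{1}{-2 + 6} = -5 + \frac{1}{4} = - \frac{19}{4} \approx -4.75$)
$L = - \frac{1083}{16}$ ($L = - 3 \left(- \frac{19}{4}\right)^{2} = \left(-3\right) \frac{361}{16} = - \frac{1083}{16} \approx -67.688$)
$L \left(-1234 + 5 \cdot 567\right) = - \frac{1083 \left(-1234 + 5 \cdot 567\right)}{16} = - \frac{1083 \left(-1234 + 2835\right)}{16} = \left(- \frac{1083}{16}\right) 1601 = - \frac{1733883}{16}$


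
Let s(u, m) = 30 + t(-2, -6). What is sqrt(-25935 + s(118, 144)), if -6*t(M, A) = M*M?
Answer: I*sqrt(233151)/3 ≈ 160.95*I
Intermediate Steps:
t(M, A) = -M**2/6 (t(M, A) = -M*M/6 = -M**2/6)
s(u, m) = 88/3 (s(u, m) = 30 - 1/6*(-2)**2 = 30 - 1/6*4 = 30 - 2/3 = 88/3)
sqrt(-25935 + s(118, 144)) = sqrt(-25935 + 88/3) = sqrt(-77717/3) = I*sqrt(233151)/3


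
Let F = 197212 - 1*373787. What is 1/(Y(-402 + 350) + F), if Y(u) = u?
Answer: -1/176627 ≈ -5.6616e-6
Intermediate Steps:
F = -176575 (F = 197212 - 373787 = -176575)
1/(Y(-402 + 350) + F) = 1/((-402 + 350) - 176575) = 1/(-52 - 176575) = 1/(-176627) = -1/176627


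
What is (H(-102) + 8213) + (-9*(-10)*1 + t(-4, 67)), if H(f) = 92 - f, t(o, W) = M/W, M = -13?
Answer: 569286/67 ≈ 8496.8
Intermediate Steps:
t(o, W) = -13/W
(H(-102) + 8213) + (-9*(-10)*1 + t(-4, 67)) = ((92 - 1*(-102)) + 8213) + (-9*(-10)*1 - 13/67) = ((92 + 102) + 8213) + (90*1 - 13*1/67) = (194 + 8213) + (90 - 13/67) = 8407 + 6017/67 = 569286/67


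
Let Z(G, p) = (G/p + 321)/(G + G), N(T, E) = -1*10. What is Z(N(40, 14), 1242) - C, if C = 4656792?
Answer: -14459388994/3105 ≈ -4.6568e+6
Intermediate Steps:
N(T, E) = -10
Z(G, p) = (321 + G/p)/(2*G) (Z(G, p) = (321 + G/p)/((2*G)) = (321 + G/p)*(1/(2*G)) = (321 + G/p)/(2*G))
Z(N(40, 14), 1242) - C = (1/2)*(-10 + 321*1242)/(-10*1242) - 1*4656792 = (1/2)*(-1/10)*(1/1242)*(-10 + 398682) - 4656792 = (1/2)*(-1/10)*(1/1242)*398672 - 4656792 = -49834/3105 - 4656792 = -14459388994/3105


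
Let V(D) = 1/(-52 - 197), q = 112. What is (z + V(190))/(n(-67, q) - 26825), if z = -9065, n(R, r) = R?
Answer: 1128593/3348054 ≈ 0.33709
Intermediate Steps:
V(D) = -1/249 (V(D) = 1/(-249) = -1/249)
(z + V(190))/(n(-67, q) - 26825) = (-9065 - 1/249)/(-67 - 26825) = -2257186/249/(-26892) = -2257186/249*(-1/26892) = 1128593/3348054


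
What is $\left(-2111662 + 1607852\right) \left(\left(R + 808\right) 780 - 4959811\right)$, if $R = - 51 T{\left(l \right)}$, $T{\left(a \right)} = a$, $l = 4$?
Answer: $2261447412710$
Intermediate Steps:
$R = -204$ ($R = \left(-51\right) 4 = -204$)
$\left(-2111662 + 1607852\right) \left(\left(R + 808\right) 780 - 4959811\right) = \left(-2111662 + 1607852\right) \left(\left(-204 + 808\right) 780 - 4959811\right) = - 503810 \left(604 \cdot 780 - 4959811\right) = - 503810 \left(471120 - 4959811\right) = \left(-503810\right) \left(-4488691\right) = 2261447412710$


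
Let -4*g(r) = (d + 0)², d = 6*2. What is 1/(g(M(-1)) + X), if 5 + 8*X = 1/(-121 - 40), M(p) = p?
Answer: -644/23587 ≈ -0.027303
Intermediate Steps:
d = 12
X = -403/644 (X = -5/8 + 1/(8*(-121 - 40)) = -5/8 + (⅛)/(-161) = -5/8 + (⅛)*(-1/161) = -5/8 - 1/1288 = -403/644 ≈ -0.62578)
g(r) = -36 (g(r) = -(12 + 0)²/4 = -¼*12² = -¼*144 = -36)
1/(g(M(-1)) + X) = 1/(-36 - 403/644) = 1/(-23587/644) = -644/23587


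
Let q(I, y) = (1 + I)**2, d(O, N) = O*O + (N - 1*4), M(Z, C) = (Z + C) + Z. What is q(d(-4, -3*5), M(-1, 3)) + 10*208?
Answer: 2084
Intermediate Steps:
M(Z, C) = C + 2*Z (M(Z, C) = (C + Z) + Z = C + 2*Z)
d(O, N) = -4 + N + O**2 (d(O, N) = O**2 + (N - 4) = O**2 + (-4 + N) = -4 + N + O**2)
q(d(-4, -3*5), M(-1, 3)) + 10*208 = (1 + (-4 - 3*5 + (-4)**2))**2 + 10*208 = (1 + (-4 - 15 + 16))**2 + 2080 = (1 - 3)**2 + 2080 = (-2)**2 + 2080 = 4 + 2080 = 2084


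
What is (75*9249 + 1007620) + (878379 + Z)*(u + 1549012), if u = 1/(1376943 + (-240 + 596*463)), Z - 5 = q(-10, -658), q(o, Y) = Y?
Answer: 2246960508813454283/1652651 ≈ 1.3596e+12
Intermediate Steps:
Z = -653 (Z = 5 - 658 = -653)
u = 1/1652651 (u = 1/(1376943 + (-240 + 275948)) = 1/(1376943 + 275708) = 1/1652651 ≈ 6.0509e-7)
(75*9249 + 1007620) + (878379 + Z)*(u + 1549012) = (75*9249 + 1007620) + (878379 - 653)*(1/1652651 + 1549012) = (693675 + 1007620) + 877726*(2559976230813/1652651) = 1701295 + 2246957697166571238/1652651 = 2246960508813454283/1652651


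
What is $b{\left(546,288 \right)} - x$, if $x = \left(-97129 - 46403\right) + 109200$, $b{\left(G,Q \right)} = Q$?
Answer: $34620$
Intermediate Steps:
$x = -34332$ ($x = -143532 + 109200 = -34332$)
$b{\left(546,288 \right)} - x = 288 - -34332 = 288 + 34332 = 34620$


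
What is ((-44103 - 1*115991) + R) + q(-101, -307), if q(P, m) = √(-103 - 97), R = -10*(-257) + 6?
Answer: -157518 + 10*I*√2 ≈ -1.5752e+5 + 14.142*I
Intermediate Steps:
R = 2576 (R = 2570 + 6 = 2576)
q(P, m) = 10*I*√2 (q(P, m) = √(-200) = 10*I*√2)
((-44103 - 1*115991) + R) + q(-101, -307) = ((-44103 - 1*115991) + 2576) + 10*I*√2 = ((-44103 - 115991) + 2576) + 10*I*√2 = (-160094 + 2576) + 10*I*√2 = -157518 + 10*I*√2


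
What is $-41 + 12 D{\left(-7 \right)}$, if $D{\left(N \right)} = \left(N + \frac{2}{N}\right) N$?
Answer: $571$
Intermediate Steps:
$D{\left(N \right)} = N \left(N + \frac{2}{N}\right)$
$-41 + 12 D{\left(-7 \right)} = -41 + 12 \left(2 + \left(-7\right)^{2}\right) = -41 + 12 \left(2 + 49\right) = -41 + 12 \cdot 51 = -41 + 612 = 571$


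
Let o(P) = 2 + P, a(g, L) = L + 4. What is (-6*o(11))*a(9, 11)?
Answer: -1170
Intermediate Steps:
a(g, L) = 4 + L
(-6*o(11))*a(9, 11) = (-6*(2 + 11))*(4 + 11) = -6*13*15 = -78*15 = -1170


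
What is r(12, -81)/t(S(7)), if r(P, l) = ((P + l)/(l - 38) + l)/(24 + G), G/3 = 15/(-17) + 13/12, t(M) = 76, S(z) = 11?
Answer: -9570/222509 ≈ -0.043010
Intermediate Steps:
G = 41/68 (G = 3*(15/(-17) + 13/12) = 3*(15*(-1/17) + 13*(1/12)) = 3*(-15/17 + 13/12) = 3*(41/204) = 41/68 ≈ 0.60294)
r(P, l) = 68*l/1673 + 68*(P + l)/(1673*(-38 + l)) (r(P, l) = ((P + l)/(l - 38) + l)/(24 + 41/68) = ((P + l)/(-38 + l) + l)/(1673/68) = ((P + l)/(-38 + l) + l)*(68/1673) = (l + (P + l)/(-38 + l))*(68/1673) = 68*l/1673 + 68*(P + l)/(1673*(-38 + l)))
r(12, -81)/t(S(7)) = (68*(12 + (-81)² - 37*(-81))/(1673*(-38 - 81)))/76 = ((68/1673)*(12 + 6561 + 2997)/(-119))*(1/76) = ((68/1673)*(-1/119)*9570)*(1/76) = -38280/11711*1/76 = -9570/222509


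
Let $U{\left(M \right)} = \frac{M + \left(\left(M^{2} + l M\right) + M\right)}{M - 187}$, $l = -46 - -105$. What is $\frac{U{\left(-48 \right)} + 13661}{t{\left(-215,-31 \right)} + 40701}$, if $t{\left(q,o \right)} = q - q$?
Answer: $\frac{3210959}{9564735} \approx 0.33571$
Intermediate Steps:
$l = 59$ ($l = -46 + 105 = 59$)
$t{\left(q,o \right)} = 0$
$U{\left(M \right)} = \frac{M^{2} + 61 M}{-187 + M}$ ($U{\left(M \right)} = \frac{M + \left(\left(M^{2} + 59 M\right) + M\right)}{M - 187} = \frac{M + \left(M^{2} + 60 M\right)}{-187 + M} = \frac{M^{2} + 61 M}{-187 + M}$)
$\frac{U{\left(-48 \right)} + 13661}{t{\left(-215,-31 \right)} + 40701} = \frac{- \frac{48 \left(61 - 48\right)}{-187 - 48} + 13661}{0 + 40701} = \frac{\left(-48\right) \frac{1}{-235} \cdot 13 + 13661}{40701} = \left(\left(-48\right) \left(- \frac{1}{235}\right) 13 + 13661\right) \frac{1}{40701} = \left(\frac{624}{235} + 13661\right) \frac{1}{40701} = \frac{3210959}{235} \cdot \frac{1}{40701} = \frac{3210959}{9564735}$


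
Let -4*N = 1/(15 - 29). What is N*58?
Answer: 29/28 ≈ 1.0357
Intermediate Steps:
N = 1/56 (N = -1/(4*(15 - 29)) = -1/4/(-14) = -1/4*(-1/14) = 1/56 ≈ 0.017857)
N*58 = (1/56)*58 = 29/28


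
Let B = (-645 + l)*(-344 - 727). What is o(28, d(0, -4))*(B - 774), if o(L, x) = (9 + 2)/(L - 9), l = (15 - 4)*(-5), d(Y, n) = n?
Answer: 8238186/19 ≈ 4.3359e+5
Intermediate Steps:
l = -55 (l = 11*(-5) = -55)
o(L, x) = 11/(-9 + L)
B = 749700 (B = (-645 - 55)*(-344 - 727) = -700*(-1071) = 749700)
o(28, d(0, -4))*(B - 774) = (11/(-9 + 28))*(749700 - 774) = (11/19)*748926 = 8238186/19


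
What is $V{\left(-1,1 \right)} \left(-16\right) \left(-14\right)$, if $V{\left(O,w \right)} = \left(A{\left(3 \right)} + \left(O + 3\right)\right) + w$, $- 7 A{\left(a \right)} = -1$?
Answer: $704$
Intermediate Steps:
$A{\left(a \right)} = \frac{1}{7}$ ($A{\left(a \right)} = \left(- \frac{1}{7}\right) \left(-1\right) = \frac{1}{7}$)
$V{\left(O,w \right)} = \frac{22}{7} + O + w$ ($V{\left(O,w \right)} = \left(\frac{1}{7} + \left(O + 3\right)\right) + w = \left(\frac{1}{7} + \left(3 + O\right)\right) + w = \left(\frac{22}{7} + O\right) + w = \frac{22}{7} + O + w$)
$V{\left(-1,1 \right)} \left(-16\right) \left(-14\right) = \left(\frac{22}{7} - 1 + 1\right) \left(-16\right) \left(-14\right) = \frac{22}{7} \left(-16\right) \left(-14\right) = \left(- \frac{352}{7}\right) \left(-14\right) = 704$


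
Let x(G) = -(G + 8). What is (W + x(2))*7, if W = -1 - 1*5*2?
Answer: -147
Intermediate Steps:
W = -11 (W = -1 - 5*2 = -1 - 10 = -11)
x(G) = -8 - G (x(G) = -(8 + G) = -8 - G)
(W + x(2))*7 = (-11 + (-8 - 1*2))*7 = (-11 + (-8 - 2))*7 = (-11 - 10)*7 = -21*7 = -147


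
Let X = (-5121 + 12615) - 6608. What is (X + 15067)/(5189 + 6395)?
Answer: 15953/11584 ≈ 1.3772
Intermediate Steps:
X = 886 (X = 7494 - 6608 = 886)
(X + 15067)/(5189 + 6395) = (886 + 15067)/(5189 + 6395) = 15953/11584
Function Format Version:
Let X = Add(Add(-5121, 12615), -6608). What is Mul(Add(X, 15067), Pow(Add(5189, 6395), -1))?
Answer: Rational(15953, 11584) ≈ 1.3772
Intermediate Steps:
X = 886 (X = Add(7494, -6608) = 886)
Mul(Add(X, 15067), Pow(Add(5189, 6395), -1)) = Mul(Add(886, 15067), Pow(Add(5189, 6395), -1)) = Mul(15953, Pow(11584, -1)) = Mul(15953, Rational(1, 11584)) = Rational(15953, 11584)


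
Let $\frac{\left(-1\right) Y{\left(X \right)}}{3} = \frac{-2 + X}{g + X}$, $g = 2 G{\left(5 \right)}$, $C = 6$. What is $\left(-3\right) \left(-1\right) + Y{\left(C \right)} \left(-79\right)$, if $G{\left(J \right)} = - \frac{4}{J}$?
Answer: $\frac{2403}{11} \approx 218.45$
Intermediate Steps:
$g = - \frac{8}{5}$ ($g = 2 \left(- \frac{4}{5}\right) = - \frac{8}{5} \approx -1.6$)
$Y{\left(X \right)} = - \frac{3 \left(-2 + X\right)}{- \frac{8}{5} + X}$ ($Y{\left(X \right)} = - 3 \frac{-2 + X}{- \frac{8}{5} + X} = - \frac{3 \left(-2 + X\right)}{- \frac{8}{5} + X}$)
$\left(-3\right) \left(-1\right) + Y{\left(C \right)} \left(-79\right) = \left(-3\right) \left(-1\right) + \frac{15 \left(2 - 6\right)}{-8 + 5 \cdot 6} \left(-79\right) = 3 + \frac{15 \left(2 - 6\right)}{-8 + 30} \left(-79\right) = 3 + 15 \cdot \frac{1}{22} \left(-4\right) \left(-79\right) = 3 - - \frac{2370}{11} = 3 + \frac{2370}{11} = \frac{2403}{11}$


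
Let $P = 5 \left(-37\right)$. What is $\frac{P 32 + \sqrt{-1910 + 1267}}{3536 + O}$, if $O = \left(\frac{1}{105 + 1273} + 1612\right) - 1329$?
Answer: $- \frac{8157760}{5262583} + \frac{1378 i \sqrt{643}}{5262583} \approx -1.5501 + 0.0066398 i$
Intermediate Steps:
$P = -185$
$O = \frac{389975}{1378}$ ($O = \left(\frac{1}{1378} + 1612\right) - 1329 = \frac{2221337}{1378} - 1329 = \frac{389975}{1378} \approx 283.0$)
$\frac{P 32 + \sqrt{-1910 + 1267}}{3536 + O} = \frac{\left(-185\right) 32 + \sqrt{-1910 + 1267}}{3536 + \frac{389975}{1378}} = \frac{-5920 + \sqrt{-643}}{\frac{5262583}{1378}} = \left(-5920 + i \sqrt{643}\right) \frac{1378}{5262583} = - \frac{8157760}{5262583} + \frac{1378 i \sqrt{643}}{5262583}$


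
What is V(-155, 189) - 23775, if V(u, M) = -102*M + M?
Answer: -42864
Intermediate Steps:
V(u, M) = -101*M
V(-155, 189) - 23775 = -101*189 - 23775 = -19089 - 23775 = -42864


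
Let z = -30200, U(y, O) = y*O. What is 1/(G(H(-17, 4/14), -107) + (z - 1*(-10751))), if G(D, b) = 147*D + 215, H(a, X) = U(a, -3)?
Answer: -1/11737 ≈ -8.5201e-5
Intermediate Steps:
U(y, O) = O*y
H(a, X) = -3*a
G(D, b) = 215 + 147*D
1/(G(H(-17, 4/14), -107) + (z - 1*(-10751))) = 1/((215 + 147*(-3*(-17))) + (-30200 - 1*(-10751))) = 1/((215 + 147*51) + (-30200 + 10751)) = 1/((215 + 7497) - 19449) = 1/(7712 - 19449) = 1/(-11737) = -1/11737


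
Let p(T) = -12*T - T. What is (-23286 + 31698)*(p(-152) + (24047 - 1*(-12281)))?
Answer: 322213248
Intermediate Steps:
p(T) = -13*T
(-23286 + 31698)*(p(-152) + (24047 - 1*(-12281))) = (-23286 + 31698)*(-13*(-152) + (24047 - 1*(-12281))) = 8412*(1976 + (24047 + 12281)) = 8412*(1976 + 36328) = 8412*38304 = 322213248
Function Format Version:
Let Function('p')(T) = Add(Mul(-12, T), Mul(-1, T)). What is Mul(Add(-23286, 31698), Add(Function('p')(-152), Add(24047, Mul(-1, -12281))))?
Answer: 322213248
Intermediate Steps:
Function('p')(T) = Mul(-13, T)
Mul(Add(-23286, 31698), Add(Function('p')(-152), Add(24047, Mul(-1, -12281)))) = Mul(Add(-23286, 31698), Add(Mul(-13, -152), Add(24047, Mul(-1, -12281)))) = Mul(8412, Add(1976, Add(24047, 12281))) = Mul(8412, Add(1976, 36328)) = Mul(8412, 38304) = 322213248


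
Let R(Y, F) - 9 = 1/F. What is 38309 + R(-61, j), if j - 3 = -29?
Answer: 996267/26 ≈ 38318.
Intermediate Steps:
j = -26 (j = 3 - 29 = -26)
R(Y, F) = 9 + 1/F
38309 + R(-61, j) = 38309 + (9 + 1/(-26)) = 38309 + (9 - 1/26) = 38309 + 233/26 = 996267/26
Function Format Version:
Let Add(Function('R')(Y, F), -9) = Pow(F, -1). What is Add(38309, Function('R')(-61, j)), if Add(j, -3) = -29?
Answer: Rational(996267, 26) ≈ 38318.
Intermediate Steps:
j = -26 (j = Add(3, -29) = -26)
Function('R')(Y, F) = Add(9, Pow(F, -1))
Add(38309, Function('R')(-61, j)) = Add(38309, Add(9, Pow(-26, -1))) = Add(38309, Add(9, Rational(-1, 26))) = Add(38309, Rational(233, 26)) = Rational(996267, 26)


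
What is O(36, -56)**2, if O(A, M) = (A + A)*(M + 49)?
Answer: 254016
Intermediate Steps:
O(A, M) = 2*A*(49 + M) (O(A, M) = (2*A)*(49 + M) = 2*A*(49 + M))
O(36, -56)**2 = (2*36*(49 - 56))**2 = (2*36*(-7))**2 = (-504)**2 = 254016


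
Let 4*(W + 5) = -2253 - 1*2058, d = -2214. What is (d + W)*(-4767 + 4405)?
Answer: 2386847/2 ≈ 1.1934e+6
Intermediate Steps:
W = -4331/4 (W = -5 + (-2253 - 1*2058)/4 = -5 + (-2253 - 2058)/4 = -5 + (¼)*(-4311) = -5 - 4311/4 = -4331/4 ≈ -1082.8)
(d + W)*(-4767 + 4405) = (-2214 - 4331/4)*(-4767 + 4405) = -13187/4*(-362) = 2386847/2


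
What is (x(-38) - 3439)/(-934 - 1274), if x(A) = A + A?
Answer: 3515/2208 ≈ 1.5919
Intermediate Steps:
x(A) = 2*A
(x(-38) - 3439)/(-934 - 1274) = (2*(-38) - 3439)/(-934 - 1274) = (-76 - 3439)/(-2208) = -3515*(-1/2208) = 3515/2208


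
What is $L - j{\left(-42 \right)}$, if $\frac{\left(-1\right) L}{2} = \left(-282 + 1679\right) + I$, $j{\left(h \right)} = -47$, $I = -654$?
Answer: $-1439$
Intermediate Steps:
$L = -1486$ ($L = - 2 \left(\left(-282 + 1679\right) - 654\right) = - 2 \left(1397 - 654\right) = \left(-2\right) 743 = -1486$)
$L - j{\left(-42 \right)} = -1486 - -47 = -1486 + 47 = -1439$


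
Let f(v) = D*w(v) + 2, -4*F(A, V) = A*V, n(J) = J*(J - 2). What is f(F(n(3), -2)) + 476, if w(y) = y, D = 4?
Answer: 484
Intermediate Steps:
n(J) = J*(-2 + J)
F(A, V) = -A*V/4
f(v) = 2 + 4*v (f(v) = 4*v + 2 = 2 + 4*v)
f(F(n(3), -2)) + 476 = (2 + 4*(-1/4*3*(-2 + 3)*(-2))) + 476 = (2 + 4*(-1/4*3*1*(-2))) + 476 = (2 + 4*(-1/4*3*(-2))) + 476 = (2 + 4*(3/2)) + 476 = (2 + 6) + 476 = 8 + 476 = 484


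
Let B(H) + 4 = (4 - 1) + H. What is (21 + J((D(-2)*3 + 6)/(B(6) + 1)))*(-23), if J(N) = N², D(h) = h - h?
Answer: -506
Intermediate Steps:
D(h) = 0
B(H) = -1 + H (B(H) = -4 + ((4 - 1) + H) = -4 + (3 + H) = -1 + H)
(21 + J((D(-2)*3 + 6)/(B(6) + 1)))*(-23) = (21 + ((0*3 + 6)/((-1 + 6) + 1))²)*(-23) = (21 + ((0 + 6)/(5 + 1))²)*(-23) = (21 + (6/6)²)*(-23) = (21 + (6*(⅙))²)*(-23) = (21 + 1²)*(-23) = (21 + 1)*(-23) = 22*(-23) = -506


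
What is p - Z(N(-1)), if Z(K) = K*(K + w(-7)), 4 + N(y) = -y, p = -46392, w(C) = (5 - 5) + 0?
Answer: -46401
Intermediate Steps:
w(C) = 0 (w(C) = 0 + 0 = 0)
N(y) = -4 - y
Z(K) = K² (Z(K) = K*(K + 0) = K*K = K²)
p - Z(N(-1)) = -46392 - (-4 - 1*(-1))² = -46392 - (-4 + 1)² = -46392 - 1*(-3)² = -46392 - 1*9 = -46392 - 9 = -46401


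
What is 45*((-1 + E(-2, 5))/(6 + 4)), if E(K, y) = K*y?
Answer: -99/2 ≈ -49.500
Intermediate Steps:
45*((-1 + E(-2, 5))/(6 + 4)) = 45*((-1 - 2*5)/(6 + 4)) = 45*((-1 - 10)/10) = 45*(-11*⅒) = 45*(-11/10) = -99/2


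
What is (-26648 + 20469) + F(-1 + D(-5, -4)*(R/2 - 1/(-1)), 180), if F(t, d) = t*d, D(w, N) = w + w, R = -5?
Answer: -3659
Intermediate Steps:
D(w, N) = 2*w
F(t, d) = d*t
(-26648 + 20469) + F(-1 + D(-5, -4)*(R/2 - 1/(-1)), 180) = (-26648 + 20469) + 180*(-1 + (2*(-5))*(-5/2 - 1/(-1))) = -6179 + 180*(-1 - 10*(-5*½ - 1*(-1))) = -6179 + 180*(-1 - 10*(-5/2 + 1)) = -6179 + 180*(-1 - 10*(-3/2)) = -6179 + 180*(-1 + 15) = -6179 + 180*14 = -6179 + 2520 = -3659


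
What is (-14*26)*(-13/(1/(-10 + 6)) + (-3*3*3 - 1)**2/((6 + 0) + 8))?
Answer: -39312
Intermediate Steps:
(-14*26)*(-13/(1/(-10 + 6)) + (-3*3*3 - 1)**2/((6 + 0) + 8)) = -364*(-13/(1/(-4)) + (-9*3 - 1)**2/(6 + 8)) = -364*(-13/(-1/4) + (-27 - 1)**2/14) = -364*(-13*(-4) + (-28)**2*(1/14)) = -364*(52 + 784*(1/14)) = -364*(52 + 56) = -364*108 = -39312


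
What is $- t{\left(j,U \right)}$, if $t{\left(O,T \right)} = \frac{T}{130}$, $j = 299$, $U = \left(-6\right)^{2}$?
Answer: $- \frac{18}{65} \approx -0.27692$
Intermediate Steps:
$U = 36$
$t{\left(O,T \right)} = \frac{T}{130}$ ($t{\left(O,T \right)} = T \frac{1}{130} = \frac{T}{130}$)
$- t{\left(j,U \right)} = - \frac{36}{130} = \left(-1\right) \frac{18}{65} = - \frac{18}{65}$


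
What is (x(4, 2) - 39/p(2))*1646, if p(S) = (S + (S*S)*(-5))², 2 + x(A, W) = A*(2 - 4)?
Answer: -899539/54 ≈ -16658.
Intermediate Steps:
x(A, W) = -2 - 2*A (x(A, W) = -2 + A*(2 - 4) = -2 + A*(-2) = -2 - 2*A)
p(S) = (S - 5*S²)² (p(S) = (S + S²*(-5))² = (S - 5*S²)²)
(x(4, 2) - 39/p(2))*1646 = ((-2 - 2*4) - 39*1/(4*(-1 + 5*2)²))*1646 = ((-2 - 8) - 39*1/(4*(-1 + 10)²))*1646 = (-10 - 39/(4*9²))*1646 = (-10 - 39/(4*81))*1646 = (-10 - 39/324)*1646 = (-10 - 39*1/324)*1646 = (-10 - 13/108)*1646 = -1093/108*1646 = -899539/54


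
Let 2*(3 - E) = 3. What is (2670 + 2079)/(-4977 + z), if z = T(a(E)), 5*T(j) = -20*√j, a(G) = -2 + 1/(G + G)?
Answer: -70907319/74311667 + 18996*I*√15/74311667 ≈ -0.95419 + 0.00099004*I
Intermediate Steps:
E = 3/2 (E = 3 - ½*3 = 3 - 3/2 = 3/2 ≈ 1.5000)
a(G) = -2 + 1/(2*G)
T(j) = -4*√j (T(j) = (-20*√j)/5 = -4*√j)
z = -4*I*√15/3 (z = -4*√(-2 + 1/(2*(3/2))) = -4*√(-2 + (½)*(⅔)) = -4*√(-2 + ⅓) = -4*I*√15/3 ≈ -5.164*I)
(2670 + 2079)/(-4977 + z) = (2670 + 2079)/(-4977 - 4*I*√15/3) = 4749/(-4977 - 4*I*√15/3)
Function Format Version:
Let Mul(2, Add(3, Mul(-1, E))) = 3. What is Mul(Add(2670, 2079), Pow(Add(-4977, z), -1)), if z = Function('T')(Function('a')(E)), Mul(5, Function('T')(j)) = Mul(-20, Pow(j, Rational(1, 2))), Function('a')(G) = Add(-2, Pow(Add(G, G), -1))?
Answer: Add(Rational(-70907319, 74311667), Mul(Rational(18996, 74311667), I, Pow(15, Rational(1, 2)))) ≈ Add(-0.95419, Mul(0.00099004, I))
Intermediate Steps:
E = Rational(3, 2) (E = Add(3, Mul(Rational(-1, 2), 3)) = Add(3, Rational(-3, 2)) = Rational(3, 2) ≈ 1.5000)
Function('a')(G) = Add(-2, Mul(Rational(1, 2), Pow(G, -1))) (Function('a')(G) = Add(-2, Pow(Mul(2, G), -1)) = Add(-2, Mul(Rational(1, 2), Pow(G, -1))))
Function('T')(j) = Mul(-4, Pow(j, Rational(1, 2))) (Function('T')(j) = Mul(Rational(1, 5), Mul(-20, Pow(j, Rational(1, 2)))) = Mul(-4, Pow(j, Rational(1, 2))))
z = Mul(Rational(-4, 3), I, Pow(15, Rational(1, 2))) (z = Mul(-4, Pow(Add(-2, Mul(Rational(1, 2), Pow(Rational(3, 2), -1))), Rational(1, 2))) = Mul(-4, Pow(Add(-2, Mul(Rational(1, 2), Rational(2, 3))), Rational(1, 2))) = Mul(-4, Pow(Add(-2, Rational(1, 3)), Rational(1, 2))) = Mul(-4, Pow(Rational(-5, 3), Rational(1, 2))) = Mul(-4, Mul(Rational(1, 3), I, Pow(15, Rational(1, 2)))) = Mul(Rational(-4, 3), I, Pow(15, Rational(1, 2))) ≈ Mul(-5.1640, I))
Mul(Add(2670, 2079), Pow(Add(-4977, z), -1)) = Mul(Add(2670, 2079), Pow(Add(-4977, Mul(Rational(-4, 3), I, Pow(15, Rational(1, 2)))), -1)) = Mul(4749, Pow(Add(-4977, Mul(Rational(-4, 3), I, Pow(15, Rational(1, 2)))), -1))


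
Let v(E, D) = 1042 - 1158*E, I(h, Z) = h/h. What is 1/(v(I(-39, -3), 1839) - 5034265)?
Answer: -1/5034381 ≈ -1.9863e-7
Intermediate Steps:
I(h, Z) = 1
v(E, D) = 1042 - 1158*E
1/(v(I(-39, -3), 1839) - 5034265) = 1/((1042 - 1158*1) - 5034265) = 1/((1042 - 1158) - 5034265) = 1/(-116 - 5034265) = 1/(-5034381) = -1/5034381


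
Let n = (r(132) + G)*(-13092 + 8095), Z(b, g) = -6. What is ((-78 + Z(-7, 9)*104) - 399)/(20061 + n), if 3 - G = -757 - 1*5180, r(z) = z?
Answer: 367/10107241 ≈ 3.6311e-5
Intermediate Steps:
G = 5940 (G = 3 - (-757 - 1*5180) = 3 - (-757 - 5180) = 3 - 1*(-5937) = 3 + 5937 = 5940)
n = -30341784 (n = (132 + 5940)*(-13092 + 8095) = 6072*(-4997) = -30341784)
((-78 + Z(-7, 9)*104) - 399)/(20061 + n) = ((-78 - 6*104) - 399)/(20061 - 30341784) = ((-78 - 624) - 399)/(-30321723) = (-702 - 399)*(-1/30321723) = -1101*(-1/30321723) = 367/10107241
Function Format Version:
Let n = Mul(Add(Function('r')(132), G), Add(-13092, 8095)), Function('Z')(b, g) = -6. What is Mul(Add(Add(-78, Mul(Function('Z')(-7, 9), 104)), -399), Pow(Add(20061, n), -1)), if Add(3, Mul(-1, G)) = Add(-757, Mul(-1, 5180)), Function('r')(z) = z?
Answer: Rational(367, 10107241) ≈ 3.6311e-5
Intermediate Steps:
G = 5940 (G = Add(3, Mul(-1, Add(-757, Mul(-1, 5180)))) = Add(3, Mul(-1, Add(-757, -5180))) = Add(3, Mul(-1, -5937)) = Add(3, 5937) = 5940)
n = -30341784 (n = Mul(Add(132, 5940), Add(-13092, 8095)) = Mul(6072, -4997) = -30341784)
Mul(Add(Add(-78, Mul(Function('Z')(-7, 9), 104)), -399), Pow(Add(20061, n), -1)) = Mul(Add(Add(-78, Mul(-6, 104)), -399), Pow(Add(20061, -30341784), -1)) = Mul(Add(Add(-78, -624), -399), Pow(-30321723, -1)) = Mul(Add(-702, -399), Rational(-1, 30321723)) = Mul(-1101, Rational(-1, 30321723)) = Rational(367, 10107241)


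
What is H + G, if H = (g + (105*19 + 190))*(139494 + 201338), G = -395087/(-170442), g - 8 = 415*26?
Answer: 754209575575439/170442 ≈ 4.4250e+9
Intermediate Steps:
g = 10798 (g = 8 + 415*26 = 8 + 10790 = 10798)
G = 395087/170442 (G = -395087*(-1/170442) = 395087/170442 ≈ 2.3180)
H = 4425021856 (H = (10798 + (105*19 + 190))*(139494 + 201338) = (10798 + (1995 + 190))*340832 = (10798 + 2185)*340832 = 12983*340832 = 4425021856)
H + G = 4425021856 + 395087/170442 = 754209575575439/170442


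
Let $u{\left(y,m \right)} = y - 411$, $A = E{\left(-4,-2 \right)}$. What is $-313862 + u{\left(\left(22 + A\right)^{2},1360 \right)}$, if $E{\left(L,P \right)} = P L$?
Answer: $-313373$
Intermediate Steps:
$E{\left(L,P \right)} = L P$
$A = 8$ ($A = \left(-4\right) \left(-2\right) = 8$)
$u{\left(y,m \right)} = -411 + y$ ($u{\left(y,m \right)} = y - 411 = -411 + y$)
$-313862 + u{\left(\left(22 + A\right)^{2},1360 \right)} = -313862 - \left(411 - \left(22 + 8\right)^{2}\right) = -313862 - \left(411 - 30^{2}\right) = -313862 + \left(-411 + 900\right) = -313862 + 489 = -313373$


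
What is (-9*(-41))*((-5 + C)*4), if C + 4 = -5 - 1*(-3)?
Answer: -16236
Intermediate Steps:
C = -6 (C = -4 + (-5 - 1*(-3)) = -4 + (-5 + 3) = -4 - 2 = -6)
(-9*(-41))*((-5 + C)*4) = (-9*(-41))*((-5 - 6)*4) = 369*(-11*4) = 369*(-44) = -16236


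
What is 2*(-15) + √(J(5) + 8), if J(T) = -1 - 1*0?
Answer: -30 + √7 ≈ -27.354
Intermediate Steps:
J(T) = -1 (J(T) = -1 + 0 = -1)
2*(-15) + √(J(5) + 8) = 2*(-15) + √(-1 + 8) = -30 + √7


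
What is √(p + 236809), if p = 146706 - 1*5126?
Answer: √378389 ≈ 615.13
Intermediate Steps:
p = 141580 (p = 146706 - 5126 = 141580)
√(p + 236809) = √(141580 + 236809) = √378389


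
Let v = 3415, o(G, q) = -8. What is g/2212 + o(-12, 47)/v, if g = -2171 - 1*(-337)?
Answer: -448629/539570 ≈ -0.83146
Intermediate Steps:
g = -1834 (g = -2171 + 337 = -1834)
g/2212 + o(-12, 47)/v = -1834/2212 - 8/3415 = -1834*1/2212 - 8*1/3415 = -131/158 - 8/3415 = -448629/539570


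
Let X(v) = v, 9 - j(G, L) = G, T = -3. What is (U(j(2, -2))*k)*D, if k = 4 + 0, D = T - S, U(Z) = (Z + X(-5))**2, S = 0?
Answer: -48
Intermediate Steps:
j(G, L) = 9 - G
U(Z) = (-5 + Z)**2 (U(Z) = (Z - 5)**2 = (-5 + Z)**2)
D = -3 (D = -3 - 1*0 = -3 + 0 = -3)
k = 4
(U(j(2, -2))*k)*D = ((-5 + (9 - 1*2))**2*4)*(-3) = ((-5 + (9 - 2))**2*4)*(-3) = ((-5 + 7)**2*4)*(-3) = (2**2*4)*(-3) = (4*4)*(-3) = 16*(-3) = -48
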